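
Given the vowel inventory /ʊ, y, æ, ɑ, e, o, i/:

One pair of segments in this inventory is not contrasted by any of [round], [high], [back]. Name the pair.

æ, e

On the given features, /æ/ and /e/ have an identical profile: [−round], [−high], [−back]. No other two segments in the inventory coincide on all 3 features. (They do differ in [low], which is not among the given features.)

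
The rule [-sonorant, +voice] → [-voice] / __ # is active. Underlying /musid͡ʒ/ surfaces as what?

[musit͡ʃ]

Only the final segment /d͡ʒ/ is both word-final and matches the structural description. It is a voiced postalveolar affricate, so [-sonorant, +voice] holds; changing it to [-voice] with all other features held fixed yields /t͡ʃ/ (voiceless postalveolar affricate). No other segment meets both the structural description and the environment, so the output is [musit͡ʃ].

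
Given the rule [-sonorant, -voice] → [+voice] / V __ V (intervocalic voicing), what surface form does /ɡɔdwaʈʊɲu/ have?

The only segment in the rule's environment that also matches [-sonorant, -voice] is /ʈ/. Applying [+voice] turns the voiceless retroflex stop into /ɖ/ (voiced retroflex stop), giving [ɡɔdwaɖʊɲu].

[ɡɔdwaɖʊɲu]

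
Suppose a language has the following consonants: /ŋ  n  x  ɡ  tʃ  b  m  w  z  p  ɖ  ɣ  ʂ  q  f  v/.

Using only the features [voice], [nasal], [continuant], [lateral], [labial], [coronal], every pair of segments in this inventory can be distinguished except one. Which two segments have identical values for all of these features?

w, v

Both /w/ and /v/ are [+voice], [-nasal], [+continuant], [-lateral], [+labial], [-coronal]. Since the list omits [sonorant], [round] and [dorsal] — which do distinguish the labial-velar glide from the voiced labiodental fricative — this pair collapses; all other pairs remain distinct.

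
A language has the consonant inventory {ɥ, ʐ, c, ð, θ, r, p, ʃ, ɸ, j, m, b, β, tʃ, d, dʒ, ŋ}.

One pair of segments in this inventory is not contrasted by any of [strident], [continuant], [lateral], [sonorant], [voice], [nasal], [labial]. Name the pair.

r, j

Both /r/ and /j/ are [−strident], [+continuant], [−lateral], [+sonorant], [+voice], [−nasal], [−labial]. Since the list omits [dorsal] — which does distinguish the alveolar trill from the palatal glide — this pair collapses; all other pairs remain distinct.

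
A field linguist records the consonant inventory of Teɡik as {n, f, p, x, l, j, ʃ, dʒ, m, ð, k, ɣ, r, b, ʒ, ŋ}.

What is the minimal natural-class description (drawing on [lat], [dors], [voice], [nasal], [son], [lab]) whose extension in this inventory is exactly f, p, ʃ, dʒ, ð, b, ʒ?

/f, p, ʃ, dʒ, ð, b, ʒ/ are all [−sonorant], [−dorsal], and no other segment in the inventory matches both values. Dropping any one of them over-generates: [−dorsal] alone would also admit /n, l, m, r/; [−sonorant] alone would also admit /x, k, ɣ/. No other single listed feature picks out exactly this set either, so fewer than two features will not do.

[−son, −dors]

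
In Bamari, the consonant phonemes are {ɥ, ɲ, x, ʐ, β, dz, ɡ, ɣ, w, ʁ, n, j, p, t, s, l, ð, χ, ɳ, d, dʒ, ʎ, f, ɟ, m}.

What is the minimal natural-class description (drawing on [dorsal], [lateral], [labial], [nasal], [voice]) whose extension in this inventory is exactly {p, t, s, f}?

[−voice, −dorsal]

/p, t, s, f/ are all [−voice], [−dorsal], and no other segment in the inventory matches both values. Dropping any one of them over-generates: [−dorsal] alone would also admit /ʐ, β, dz, n, …/; [−voice] alone would also admit /x, χ/. No other single listed feature picks out exactly this set either, so fewer than two features will not do.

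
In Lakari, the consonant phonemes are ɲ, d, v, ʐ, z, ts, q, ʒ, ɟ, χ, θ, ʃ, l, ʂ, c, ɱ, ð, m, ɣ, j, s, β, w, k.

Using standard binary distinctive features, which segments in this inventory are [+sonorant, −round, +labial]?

The [+sonorant] segments are /ɲ, l, ɱ, m, j, w/.
Then [−round] gives /ɲ, l, ɱ, m, j/.
Among these, [+labial] leaves /ɱ, m/.

ɱ, m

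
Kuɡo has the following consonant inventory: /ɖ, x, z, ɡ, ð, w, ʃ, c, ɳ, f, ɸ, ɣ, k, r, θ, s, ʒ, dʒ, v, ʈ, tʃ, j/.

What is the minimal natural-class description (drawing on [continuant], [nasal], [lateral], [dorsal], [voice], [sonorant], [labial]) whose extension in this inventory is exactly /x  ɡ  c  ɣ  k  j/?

[-labial, +dorsal]

The class [-labial], [+dorsal] has exactly /x, ɡ, c, ɣ, k, j/ as its extension in this inventory. No smaller conjunction from the listed features achieves this: [+dorsal] alone would also admit /w/; [-labial] alone would also admit /ɖ, z, ð, ʃ, …/; and checking the remaining single features turns up none with this extension.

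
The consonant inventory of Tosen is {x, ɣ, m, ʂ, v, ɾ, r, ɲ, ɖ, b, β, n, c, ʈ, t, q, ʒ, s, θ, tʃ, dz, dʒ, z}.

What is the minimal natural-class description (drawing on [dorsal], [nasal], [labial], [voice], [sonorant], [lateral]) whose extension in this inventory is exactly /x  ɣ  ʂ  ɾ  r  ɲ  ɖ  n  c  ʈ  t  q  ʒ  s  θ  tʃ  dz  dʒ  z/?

Every target segment is [-labial] and no other inventory member is, so one feature is enough.

[-labial]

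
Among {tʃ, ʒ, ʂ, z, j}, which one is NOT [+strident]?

j

/ʂ, z, ʒ, tʃ/ are all [+strident]; /j/ (palatal glide) is [−strident].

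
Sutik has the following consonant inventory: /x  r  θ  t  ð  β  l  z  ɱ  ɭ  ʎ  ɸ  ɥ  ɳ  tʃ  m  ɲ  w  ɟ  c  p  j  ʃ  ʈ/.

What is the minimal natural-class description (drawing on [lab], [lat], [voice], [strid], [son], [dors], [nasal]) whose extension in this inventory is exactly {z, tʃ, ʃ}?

/z, tʃ, ʃ/ are exactly the [+strident] segments in the inventory, so a single feature suffices.

[+strid]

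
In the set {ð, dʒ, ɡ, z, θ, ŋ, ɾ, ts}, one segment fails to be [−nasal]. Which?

ŋ

Every segment except /ŋ/ is [−nasal]. /ŋ/ (velar nasal) is [+nasal], so it is the exception.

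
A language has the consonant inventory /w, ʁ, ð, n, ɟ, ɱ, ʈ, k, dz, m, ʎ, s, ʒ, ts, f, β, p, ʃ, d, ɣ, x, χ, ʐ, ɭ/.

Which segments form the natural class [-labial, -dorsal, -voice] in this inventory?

Checking each segment against [-labial], [-dorsal], [-voice]: /ʈ/ (voiceless retroflex stop), /s/ (voiceless alveolar fricative), /ts/ (voiceless alveolar affricate), /ʃ/ (voiceless postalveolar fricative) satisfy every feature; every other segment in the inventory fails at least one.

ʈ, s, ts, ʃ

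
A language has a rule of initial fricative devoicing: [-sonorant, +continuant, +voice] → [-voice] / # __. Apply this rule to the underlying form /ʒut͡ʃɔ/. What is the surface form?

[ʃut͡ʃɔ]

/ʒ/ satisfies [-sonorant, +continuant, +voice] and sits in # __. The [-voice] counterpart of the voiced postalveolar fricative is /ʃ/. Other segments in /ʒut͡ʃɔ/ either fail the structural description or are not in the environment, so the surface form is [ʃut͡ʃɔ].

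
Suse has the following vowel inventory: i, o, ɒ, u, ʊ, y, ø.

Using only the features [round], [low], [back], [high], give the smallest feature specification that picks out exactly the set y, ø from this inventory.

The class [−back], [+round] has exactly /y, ø/ as its extension in this inventory. No smaller conjunction from the listed features achieves this: [+round] alone would also admit /o, ɒ, u, ʊ/; [−back] alone would also admit /i/; and checking the remaining single features turns up none with this extension.

[−back, +round]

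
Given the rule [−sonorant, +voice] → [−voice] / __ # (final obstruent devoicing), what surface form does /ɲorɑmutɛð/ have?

Only the final segment /ð/ is both word-final and matches the structural description. It is a voiced dental fricative, so [−sonorant, +voice] holds; changing it to [−voice] with all other features held fixed yields /θ/ (voiceless dental fricative). No other segment meets both the structural description and the environment, so the output is [ɲorɑmutɛθ].

[ɲorɑmutɛθ]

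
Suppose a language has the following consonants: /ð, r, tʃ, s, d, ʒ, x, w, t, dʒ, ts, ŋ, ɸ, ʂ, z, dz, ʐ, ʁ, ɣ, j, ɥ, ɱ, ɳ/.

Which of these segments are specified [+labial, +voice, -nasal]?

w, ɥ

Checking each segment against [+labial], [+voice], [-nasal]: /w/ (labial-velar glide), /ɥ/ (labial-palatal glide) satisfy every feature; every other segment in the inventory fails at least one.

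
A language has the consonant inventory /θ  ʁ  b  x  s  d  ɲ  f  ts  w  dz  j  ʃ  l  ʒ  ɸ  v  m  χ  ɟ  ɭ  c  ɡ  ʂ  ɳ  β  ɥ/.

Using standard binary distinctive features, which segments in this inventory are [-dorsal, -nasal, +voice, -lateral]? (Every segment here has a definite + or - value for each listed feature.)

b, d, dz, ʒ, v, β

Eliminate segments failing any feature: /θ, s, f, ts, ʃ, ɸ, ʂ/ are [-voice]; /ʁ, x, ɲ, w, j, χ, ɟ, c, ɡ, ɥ/ are [+dorsal]; /l, ɭ/ are [+lateral]; /m, ɳ/ are [+nasal]. The remaining /b, d, dz, ʒ, v, β/ satisfy [-dorsal], [-nasal], [+voice], [-lateral].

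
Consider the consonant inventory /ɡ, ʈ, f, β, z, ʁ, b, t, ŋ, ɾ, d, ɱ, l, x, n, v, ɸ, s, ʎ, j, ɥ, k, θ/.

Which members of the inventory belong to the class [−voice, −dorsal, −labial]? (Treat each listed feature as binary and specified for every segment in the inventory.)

Checking each segment against [−voice], [−dorsal], [−labial]: /ʈ/ (voiceless retroflex stop), /t/ (voiceless alveolar stop), /s/ (voiceless alveolar fricative), /θ/ (voiceless dental fricative) satisfy every feature; every other segment in the inventory fails at least one.

ʈ, t, s, θ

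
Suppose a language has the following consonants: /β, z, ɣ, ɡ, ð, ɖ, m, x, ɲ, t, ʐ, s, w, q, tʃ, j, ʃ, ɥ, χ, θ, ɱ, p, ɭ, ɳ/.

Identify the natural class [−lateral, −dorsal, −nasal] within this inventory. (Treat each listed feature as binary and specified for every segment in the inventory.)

Checking each segment against [−lateral], [−dorsal], [−nasal]: /β/ (voiced bilabial fricative), /z/ (voiced alveolar fricative), /ð/ (voiced dental fricative), /ɖ/ (voiced retroflex stop), /t/ (voiceless alveolar stop), /ʐ/ (voiced retroflex fricative), among others, satisfy every feature; every other segment in the inventory fails at least one.

β, z, ð, ɖ, t, ʐ, s, tʃ, ʃ, θ, p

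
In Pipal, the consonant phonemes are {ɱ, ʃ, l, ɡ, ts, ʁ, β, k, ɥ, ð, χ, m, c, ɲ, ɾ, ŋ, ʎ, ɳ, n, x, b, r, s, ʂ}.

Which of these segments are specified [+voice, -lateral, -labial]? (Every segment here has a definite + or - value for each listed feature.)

ɡ, ʁ, ð, ɲ, ɾ, ŋ, ɳ, n, r

Checking each segment against [+voice], [-lateral], [-labial]: /ɡ/ (voiced velar stop), /ʁ/ (voiced uvular fricative), /ð/ (voiced dental fricative), /ɲ/ (palatal nasal), /ɾ/ (alveolar tap), /ŋ/ (velar nasal), among others, satisfy every feature; every other segment in the inventory fails at least one.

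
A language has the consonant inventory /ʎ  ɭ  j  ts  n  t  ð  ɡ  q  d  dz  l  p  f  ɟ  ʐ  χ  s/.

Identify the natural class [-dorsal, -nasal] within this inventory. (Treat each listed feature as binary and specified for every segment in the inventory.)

ɭ, ts, t, ð, d, dz, l, p, f, ʐ, s

The [-dorsal] segments are /ɭ, ts, n, t, ð, d, dz, l, p, f, ʐ, s/.
Intersecting with [-nasal] leaves /ɭ, ts, t, ð, d, dz, l, p, f, ʐ, s/.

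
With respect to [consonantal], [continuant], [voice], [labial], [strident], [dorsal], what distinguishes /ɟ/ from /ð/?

/ɟ/ (voiced palatal stop) and /ð/ (voiced dental fricative) agree on [+consonantal], [+voice], [−labial], [−strident]. They differ on [continuant] (/ɟ/ [−], /ð/ [+]), [dorsal] (/ɟ/ [+], /ð/ [−]).

[continuant], [dorsal]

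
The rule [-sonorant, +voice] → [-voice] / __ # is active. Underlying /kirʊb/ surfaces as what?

Only the final segment /b/ is both word-final and matches the structural description. It is a voiced bilabial stop, so [-sonorant, +voice] holds; changing it to [-voice] with all other features held fixed yields /p/ (voiceless bilabial stop). No other segment meets both the structural description and the environment, so the output is [kirʊp].

[kirʊp]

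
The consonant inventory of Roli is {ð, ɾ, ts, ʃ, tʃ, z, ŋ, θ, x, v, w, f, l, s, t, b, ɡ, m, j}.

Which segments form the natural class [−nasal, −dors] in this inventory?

ð, ɾ, ts, ʃ, tʃ, z, θ, v, f, l, s, t, b

Eliminate segments failing any feature: /ŋ, m/ are [+nasal]; /x, w, ɡ, j/ are [+dorsal]. The remaining /ð, ɾ, ts, ʃ, tʃ, z, θ, v, f, l, s, t, b/ satisfy [−nasal], [−dorsal].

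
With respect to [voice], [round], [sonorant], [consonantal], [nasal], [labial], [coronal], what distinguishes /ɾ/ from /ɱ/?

The two segments share [+voice], [-round], [+sonorant], [+consonantal]. The only features from the list on which they differ: /ɾ/ is [-nasal] while /ɱ/ is [+nasal]; /ɾ/ is [-labial] while /ɱ/ is [+labial]; /ɾ/ is [+coronal] while /ɱ/ is [-coronal].

[nasal], [labial], [coronal]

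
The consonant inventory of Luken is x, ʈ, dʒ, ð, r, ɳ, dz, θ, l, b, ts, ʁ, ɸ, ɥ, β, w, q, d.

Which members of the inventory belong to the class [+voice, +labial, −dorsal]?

b, β

First, the [+voice] segments are /dʒ, ð, r, ɳ, dz, l, b, ʁ, ɥ, β, w, d/.
Intersecting with [+labial] gives /b, ɥ, β, w/.
Intersecting with [−dorsal] leaves /b, β/.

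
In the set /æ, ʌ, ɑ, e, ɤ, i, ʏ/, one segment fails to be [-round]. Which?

Every segment except /ʏ/ is [-round]. /ʏ/ (high front rounded lax vowel) is [+round], so it is the exception.

ʏ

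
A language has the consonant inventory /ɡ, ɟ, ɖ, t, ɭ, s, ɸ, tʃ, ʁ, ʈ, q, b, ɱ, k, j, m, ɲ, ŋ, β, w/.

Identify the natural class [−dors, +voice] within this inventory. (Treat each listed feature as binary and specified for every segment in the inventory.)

ɖ, ɭ, b, ɱ, m, β

Checking each segment against [−dorsal], [+voice]: /ɖ/ (voiced retroflex stop), /ɭ/ (retroflex lateral approximant), /b/ (voiced bilabial stop), /ɱ/ (labiodental nasal), /m/ (bilabial nasal), /β/ (voiced bilabial fricative) satisfy every feature; every other segment in the inventory fails at least one.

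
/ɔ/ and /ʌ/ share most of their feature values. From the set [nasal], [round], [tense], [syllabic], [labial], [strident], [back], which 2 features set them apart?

[labial], [round]

/ɔ/ (mid back rounded lax vowel) and /ʌ/ (mid back unrounded lax vowel) agree on [−nasal], [−tense], [+syllabic], [−strident], [+back]. They differ on [labial] (/ɔ/ [+], /ʌ/ [−]), [round] (/ɔ/ [+], /ʌ/ [−]).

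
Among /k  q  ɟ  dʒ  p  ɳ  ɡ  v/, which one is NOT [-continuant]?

v

Every segment except /v/ is [-continuant]. /v/ (voiced labiodental fricative) is [+continuant], so it is the exception.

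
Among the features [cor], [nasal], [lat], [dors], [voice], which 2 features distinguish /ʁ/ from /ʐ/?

[coronal], [dorsal]

/ʁ/ (voiced uvular fricative) and /ʐ/ (voiced retroflex fricative) agree on [-nasal], [-lateral], [+voice]. They differ on [coronal] (/ʁ/ [-], /ʐ/ [+]), [dorsal] (/ʁ/ [+], /ʐ/ [-]).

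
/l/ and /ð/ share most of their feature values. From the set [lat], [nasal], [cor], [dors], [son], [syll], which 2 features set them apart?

[sonorant], [lateral]

/l/ (alveolar lateral approximant) and /ð/ (voiced dental fricative) agree on [−nasal], [+coronal], [−dorsal], [−syllabic]. They differ on [sonorant] (/l/ [+], /ð/ [−]), [lateral] (/l/ [+], /ð/ [−]).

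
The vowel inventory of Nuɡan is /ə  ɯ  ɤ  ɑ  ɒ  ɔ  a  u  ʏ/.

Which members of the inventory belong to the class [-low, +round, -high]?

ɔ

Eliminate segments failing any feature: /ə, ɯ, ɤ/ are [-round]; /ɑ, ɒ, a/ are [+low]; /u, ʏ/ are [+high]. The remaining /ɔ/ satisfy [-low], [+round], [-high].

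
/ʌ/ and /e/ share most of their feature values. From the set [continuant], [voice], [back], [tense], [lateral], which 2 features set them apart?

[back], [tense]

/ʌ/ (mid back unrounded lax vowel) and /e/ (mid front unrounded tense vowel) agree on [+continuant], [+voice], [-lateral]. They differ on [back] (/ʌ/ [+], /e/ [-]), [tense] (/ʌ/ [-], /e/ [+]).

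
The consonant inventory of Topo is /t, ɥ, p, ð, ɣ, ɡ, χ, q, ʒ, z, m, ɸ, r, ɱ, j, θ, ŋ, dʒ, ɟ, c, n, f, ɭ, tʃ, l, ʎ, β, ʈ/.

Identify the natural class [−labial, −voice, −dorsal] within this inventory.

Eliminate segments failing any feature: /ɥ, p, m, ɸ, ɱ, f, β/ are [+labial]; /ð, ɣ, ɡ, ʒ, z, r, j, ŋ, dʒ, ɟ, n, ɭ, l, ʎ/ are [+voice]; /χ, q, c/ are [+dorsal]. The remaining /t, θ, tʃ, ʈ/ satisfy [−labial], [−voice], [−dorsal].

t, θ, tʃ, ʈ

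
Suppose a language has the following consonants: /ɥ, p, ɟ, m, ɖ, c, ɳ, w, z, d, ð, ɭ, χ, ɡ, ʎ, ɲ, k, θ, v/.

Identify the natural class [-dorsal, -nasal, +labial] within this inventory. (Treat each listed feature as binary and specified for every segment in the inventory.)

First, the [-dorsal] segments are /p, m, ɖ, ɳ, z, d, ð, ɭ, θ, v/.
Intersecting with [-nasal] gives /p, ɖ, z, d, ð, ɭ, θ, v/.
Among these, [+labial] leaves /p, v/.

p, v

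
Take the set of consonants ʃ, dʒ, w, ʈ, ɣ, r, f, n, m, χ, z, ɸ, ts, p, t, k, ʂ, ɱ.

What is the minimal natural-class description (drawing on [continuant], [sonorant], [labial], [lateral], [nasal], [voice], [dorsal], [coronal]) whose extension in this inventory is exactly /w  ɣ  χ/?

[+continuant, +dorsal]

The class [+continuant], [+dorsal] has exactly /w, ɣ, χ/ as its extension in this inventory. No smaller conjunction from the listed features achieves this: [+dorsal] alone would also admit /k/; [+continuant] alone would also admit /ʃ, r, f, z, …/; and checking the remaining single features turns up none with this extension.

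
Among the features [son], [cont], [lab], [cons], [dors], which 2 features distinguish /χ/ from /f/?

/χ/ (voiceless uvular fricative) and /f/ (voiceless labiodental fricative) agree on [−sonorant], [+continuant], [+consonantal]. They differ on [labial] (/χ/ [−], /f/ [+]), [dorsal] (/χ/ [+], /f/ [−]).

[labial], [dorsal]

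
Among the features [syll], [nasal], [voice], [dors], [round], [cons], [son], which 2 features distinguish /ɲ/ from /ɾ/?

[nasal], [dorsal]

The two segments share [−syllabic], [+voice], [−round], [+consonantal], [+sonorant]. The only features from the list on which they differ: /ɲ/ is [+nasal] while /ɾ/ is [−nasal]; /ɲ/ is [+dorsal] while /ɾ/ is [−dorsal].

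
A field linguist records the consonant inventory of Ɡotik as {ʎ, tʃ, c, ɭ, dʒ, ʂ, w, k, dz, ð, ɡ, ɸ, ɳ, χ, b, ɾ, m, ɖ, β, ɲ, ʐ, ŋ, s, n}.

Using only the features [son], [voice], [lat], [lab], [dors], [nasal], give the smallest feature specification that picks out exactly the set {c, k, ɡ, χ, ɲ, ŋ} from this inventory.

/c, k, ɡ, χ, ɲ, ŋ/ are all [−lateral], [−labial], [+dorsal], and no other segment in the inventory matches all three values. Dropping any one of them over-generates: [−labial, +dorsal] alone would also admit /ʎ/; [−lateral, +dorsal] alone would also admit /w/; [−lateral, −labial] alone would also admit /tʃ, dʒ, ʂ, dz, …/. No other combination of two listed features picks out exactly this set either, so fewer than three features will not do.

[−lat, −lab, +dors]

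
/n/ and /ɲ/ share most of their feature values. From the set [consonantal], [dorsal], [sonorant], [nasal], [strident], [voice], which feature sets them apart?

[dorsal]

/n/ is the alveolar nasal and /ɲ/ is the palatal nasal. Both are [+consonantal], [+sonorant], [+nasal], [−strident], [+voice]. /n/ is [−dorsal] while /ɲ/ is [+dorsal], so the distinguishing feature is [dorsal].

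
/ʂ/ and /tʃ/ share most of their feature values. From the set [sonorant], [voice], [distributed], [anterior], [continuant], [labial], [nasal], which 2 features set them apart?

/ʂ/ (voiceless retroflex fricative) and /tʃ/ (voiceless postalveolar affricate) agree on [-sonorant], [-voice], [-anterior], [-labial], [-nasal]. They differ on [continuant] (/ʂ/ [+], /tʃ/ [-]), [distributed] (/ʂ/ [-], /tʃ/ [+]).

[continuant], [distributed]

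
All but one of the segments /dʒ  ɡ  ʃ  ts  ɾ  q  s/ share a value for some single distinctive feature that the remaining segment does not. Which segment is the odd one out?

ɾ

The remaining segments after removing /ɾ/ share [-sonorant]; /ɾ/ (alveolar tap) is [+sonorant]. For every other candidate removal, the leftover set fails to share any single feature value that the removed segment lacks.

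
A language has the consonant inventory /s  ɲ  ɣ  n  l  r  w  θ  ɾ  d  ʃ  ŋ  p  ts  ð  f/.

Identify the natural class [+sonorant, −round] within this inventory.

Checking each segment against [+sonorant], [−round]: /ɲ/ (palatal nasal), /n/ (alveolar nasal), /l/ (alveolar lateral approximant), /r/ (alveolar trill), /ɾ/ (alveolar tap), /ŋ/ (velar nasal) satisfy every feature; every other segment in the inventory fails at least one.

ɲ, n, l, r, ɾ, ŋ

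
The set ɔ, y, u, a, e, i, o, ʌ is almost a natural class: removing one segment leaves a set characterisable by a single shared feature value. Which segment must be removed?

The remaining segments after removing /a/ share [-low]; /a/ (low unrounded vowel) is [+low]. For every other candidate removal, the leftover set fails to share any single feature value that the removed segment lacks.

a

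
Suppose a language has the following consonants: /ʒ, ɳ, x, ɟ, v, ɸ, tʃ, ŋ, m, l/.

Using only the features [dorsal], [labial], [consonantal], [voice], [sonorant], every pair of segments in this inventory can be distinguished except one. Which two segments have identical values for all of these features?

/ɳ/ (retroflex nasal) and /l/ (alveolar lateral approximant) are both [−dorsal], [−labial], [+consonantal], [+voice], [+sonorant], so none of the listed features separates them. (They do differ in [nasal], [lateral] and [anterior], which are not among the given features.) Every other pair in the inventory differs on at least one listed feature.

ɳ, l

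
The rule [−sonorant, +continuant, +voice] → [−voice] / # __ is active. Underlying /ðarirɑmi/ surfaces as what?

The only segment in the rule's environment that also matches [−sonorant, +continuant, +voice] is /ð/. Applying [−voice] turns the voiced dental fricative into /θ/ (voiceless dental fricative), giving [θarirɑmi].

[θarirɑmi]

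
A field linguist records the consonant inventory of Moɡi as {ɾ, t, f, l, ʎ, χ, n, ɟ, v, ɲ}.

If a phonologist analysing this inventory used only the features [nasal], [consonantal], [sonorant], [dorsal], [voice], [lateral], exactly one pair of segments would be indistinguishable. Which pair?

f, t

On the given features, /f/ and /t/ have an identical profile: [-nasal], [+consonantal], [-sonorant], [-dorsal], [-voice], [-lateral]. No other two segments in the inventory coincide on all 6 features. (They do differ in [continuant], [labial] and [coronal], which are not among the given features.)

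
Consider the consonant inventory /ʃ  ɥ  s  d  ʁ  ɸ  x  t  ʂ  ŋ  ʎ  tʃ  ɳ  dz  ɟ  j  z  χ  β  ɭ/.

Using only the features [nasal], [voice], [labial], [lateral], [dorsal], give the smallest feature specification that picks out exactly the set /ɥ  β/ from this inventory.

[+voice, +labial]

Every target segment is [+voice], [+labial]; each remaining inventory member fails at least one of these. Each conjunct is needed — [+labial] alone would also admit /ɸ/; [+voice] alone would also admit /d, ʁ, ŋ, ʎ, …/ — and no other single listed feature has exactly this extension, so two is the minimum.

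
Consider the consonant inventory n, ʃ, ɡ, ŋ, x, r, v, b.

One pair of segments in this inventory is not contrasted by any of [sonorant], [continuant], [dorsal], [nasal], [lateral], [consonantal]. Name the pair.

ʃ, v

/ʃ/ (voiceless postalveolar fricative) and /v/ (voiced labiodental fricative) are both [−sonorant], [+continuant], [−dorsal], [−nasal], [−lateral], [+consonantal], so none of the listed features separates them. (They do differ in [voice], [labial] and [coronal], which are not among the given features.) Every other pair in the inventory differs on at least one listed feature.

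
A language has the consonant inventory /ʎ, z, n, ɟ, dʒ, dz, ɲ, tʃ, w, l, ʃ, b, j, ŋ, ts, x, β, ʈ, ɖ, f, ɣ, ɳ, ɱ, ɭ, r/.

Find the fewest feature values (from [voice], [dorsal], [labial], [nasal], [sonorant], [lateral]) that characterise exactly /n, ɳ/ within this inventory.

Every target segment is [+nasal], [−labial], [−dorsal]; each remaining inventory member fails at least one of these. Each conjunct is needed — [−labial, −dorsal] alone would also admit /z, dʒ, dz, tʃ, …/; [+nasal, −dorsal] alone would also admit /ɱ/; [+nasal, −labial] alone would also admit /ɲ, ŋ/ — and no other combination of two listed features has exactly this extension, so three is the minimum.

[+nasal, −labial, −dorsal]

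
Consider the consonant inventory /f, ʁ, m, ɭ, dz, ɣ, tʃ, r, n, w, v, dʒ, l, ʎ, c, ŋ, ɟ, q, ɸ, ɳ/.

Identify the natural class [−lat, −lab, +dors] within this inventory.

Eliminate segments failing any feature: /f, m, w, v, ɸ/ are [+labial]; /ɭ, l, ʎ/ are [+lateral]; /dz, tʃ, r, n, dʒ, ɳ/ are [−dorsal]. The remaining /ʁ, ɣ, c, ŋ, ɟ, q/ satisfy [−lateral], [−labial], [+dorsal].

ʁ, ɣ, c, ŋ, ɟ, q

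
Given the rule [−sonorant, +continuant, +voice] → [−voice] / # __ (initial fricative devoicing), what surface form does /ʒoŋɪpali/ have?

The only segment in the rule's environment that also matches [−sonorant, +continuant, +voice] is /ʒ/. Applying [−voice] turns the voiced postalveolar fricative into /ʃ/ (voiceless postalveolar fricative), giving [ʃoŋɪpali].

[ʃoŋɪpali]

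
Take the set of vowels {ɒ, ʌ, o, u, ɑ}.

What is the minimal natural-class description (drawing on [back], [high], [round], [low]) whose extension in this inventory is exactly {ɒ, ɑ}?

The target set is precisely the extension of [+low] in this inventory.

[+low]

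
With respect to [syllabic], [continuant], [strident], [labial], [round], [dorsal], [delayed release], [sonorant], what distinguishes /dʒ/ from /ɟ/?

The two segments share [−syllabic], [−continuant], [−labial], [−round], [−sonorant]. The only features from the list on which they differ: /dʒ/ is [+strident] while /ɟ/ is [−strident]; /dʒ/ is [+delayed release] while /ɟ/ is [−delayed release]; /dʒ/ is [−dorsal] while /ɟ/ is [+dorsal].

[strident], [delayed release], [dorsal]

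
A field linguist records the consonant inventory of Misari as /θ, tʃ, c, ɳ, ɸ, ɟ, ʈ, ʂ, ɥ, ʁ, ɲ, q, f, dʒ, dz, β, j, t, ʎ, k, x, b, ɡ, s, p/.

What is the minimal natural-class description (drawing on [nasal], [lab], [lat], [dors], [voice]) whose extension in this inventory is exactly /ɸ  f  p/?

/ɸ, f, p/ are all [−voice], [+labial], and no other segment in the inventory matches both values. Dropping any one of them over-generates: [+labial] alone would also admit /ɥ, β, b/; [−voice] alone would also admit /θ, tʃ, c, ʈ, …/. No other single listed feature picks out exactly this set either, so fewer than two features will not do.

[−voice, +lab]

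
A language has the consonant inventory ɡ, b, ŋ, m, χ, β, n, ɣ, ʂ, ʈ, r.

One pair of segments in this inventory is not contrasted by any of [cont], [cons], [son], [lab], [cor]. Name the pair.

On the given features, /χ/ and /ɣ/ have an identical profile: [+continuant], [+consonantal], [−sonorant], [−labial], [−coronal]. No other two segments in the inventory coincide on all 5 features. (They do differ in [voice] and [high], which are not among the given features.)

χ, ɣ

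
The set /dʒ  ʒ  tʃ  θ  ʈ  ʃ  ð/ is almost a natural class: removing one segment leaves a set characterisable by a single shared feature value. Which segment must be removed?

ʈ

The remaining segments after removing /ʈ/ share [+distributed]; /ʈ/ (voiceless retroflex stop) is [-distributed]. For every other candidate removal, the leftover set fails to share any single feature value that the removed segment lacks.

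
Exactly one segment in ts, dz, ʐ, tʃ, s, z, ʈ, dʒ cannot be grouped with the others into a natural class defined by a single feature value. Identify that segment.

/ʐ, z, dʒ, ts, dz, s, tʃ/ are all [+strident], but /ʈ/ (voiceless retroflex stop) is [−strident]. No other single segment can be removed to leave a set sharing one feature value that the removed segment lacks, so /ʈ/ is the odd one out.

ʈ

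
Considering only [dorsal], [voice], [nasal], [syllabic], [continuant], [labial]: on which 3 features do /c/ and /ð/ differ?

/c/ (voiceless palatal stop) and /ð/ (voiced dental fricative) agree on [−nasal], [−syllabic], [−labial]. They differ on [voice] (/c/ [−], /ð/ [+]), [continuant] (/c/ [−], /ð/ [+]), [dorsal] (/c/ [+], /ð/ [−]).

[voice], [continuant], [dorsal]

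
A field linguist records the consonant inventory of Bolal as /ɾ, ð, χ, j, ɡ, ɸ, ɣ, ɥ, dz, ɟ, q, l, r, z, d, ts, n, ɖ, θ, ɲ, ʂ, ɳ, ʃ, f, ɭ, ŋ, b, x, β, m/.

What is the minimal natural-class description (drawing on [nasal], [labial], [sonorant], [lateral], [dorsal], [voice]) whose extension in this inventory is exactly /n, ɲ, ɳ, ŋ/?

/n, ɲ, ɳ, ŋ/ are all [+nasal], [−labial], and no other segment in the inventory matches both values. Dropping any one of them over-generates: [−labial] alone would also admit /ɾ, ð, χ, j, …/; [+nasal] alone would also admit /m/. No other single listed feature picks out exactly this set either, so fewer than two features will not do.

[+nasal, −labial]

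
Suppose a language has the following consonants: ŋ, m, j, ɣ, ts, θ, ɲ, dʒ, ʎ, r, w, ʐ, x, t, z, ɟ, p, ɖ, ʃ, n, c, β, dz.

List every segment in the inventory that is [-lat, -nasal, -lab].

The [-lateral] segments are /ŋ, m, j, ɣ, ts, θ, ɲ, dʒ, r, w, ʐ, x, t, z, ɟ, p, ɖ, ʃ, n, c, β, dz/.
Of those, [-nasal] gives /j, ɣ, ts, θ, dʒ, r, w, ʐ, x, t, z, ɟ, p, ɖ, ʃ, c, β, dz/.
Among these, [-labial] leaves /j, ɣ, ts, θ, dʒ, r, ʐ, x, t, z, ɟ, ɖ, ʃ, c, dz/.

j, ɣ, ts, θ, dʒ, r, ʐ, x, t, z, ɟ, ɖ, ʃ, c, dz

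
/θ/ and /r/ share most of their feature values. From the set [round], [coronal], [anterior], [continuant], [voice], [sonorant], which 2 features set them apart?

[sonorant], [voice]

The two segments share [-round], [+coronal], [+anterior], [+continuant]. The only features from the list on which they differ: /θ/ is [-sonorant] while /r/ is [+sonorant]; /θ/ is [-voice] while /r/ is [+voice].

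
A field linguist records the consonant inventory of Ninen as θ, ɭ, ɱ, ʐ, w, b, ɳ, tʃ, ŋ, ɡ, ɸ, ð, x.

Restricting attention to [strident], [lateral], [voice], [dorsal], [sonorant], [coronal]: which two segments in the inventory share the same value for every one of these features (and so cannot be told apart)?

On the given features, /ŋ/ and /w/ have an identical profile: [−strident], [−lateral], [+voice], [+dorsal], [+sonorant], [−coronal]. No other two segments in the inventory coincide on all 6 features. (They do differ in [nasal], [continuant], [labial] and [round], which are not among the given features.)

ŋ, w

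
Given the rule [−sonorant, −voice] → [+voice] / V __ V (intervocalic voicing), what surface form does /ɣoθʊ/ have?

Only /θ/ occurs between two vowels (/o/ __ /ʊ/) and matches the structural description. It is a voiceless dental fricative, so [−sonorant, −voice] holds; changing it to [+voice] with all other features held fixed yields /ð/ (voiced dental fricative). No other segment meets both the structural description and the environment, so the output is [ɣoðʊ].

[ɣoðʊ]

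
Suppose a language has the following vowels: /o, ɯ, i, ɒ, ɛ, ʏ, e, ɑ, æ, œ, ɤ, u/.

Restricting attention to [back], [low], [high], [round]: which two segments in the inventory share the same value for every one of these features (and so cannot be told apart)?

On the given features, /ɛ/ and /e/ have an identical profile: [−back], [−low], [−high], [−round]. No other two segments in the inventory coincide on all 4 features. (They do differ in [tense], which is not among the given features.)

ɛ, e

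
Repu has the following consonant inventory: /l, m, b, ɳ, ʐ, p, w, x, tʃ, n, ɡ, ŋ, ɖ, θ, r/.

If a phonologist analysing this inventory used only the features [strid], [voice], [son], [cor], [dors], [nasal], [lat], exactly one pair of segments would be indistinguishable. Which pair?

/ɳ/ (retroflex nasal) and /n/ (alveolar nasal) are both [−strident], [+voice], [+sonorant], [+coronal], [−dorsal], [+nasal], [−lateral], so none of the listed features separates them. (They do differ in [anterior], which is not among the given features.) Every other pair in the inventory differs on at least one listed feature.

ɳ, n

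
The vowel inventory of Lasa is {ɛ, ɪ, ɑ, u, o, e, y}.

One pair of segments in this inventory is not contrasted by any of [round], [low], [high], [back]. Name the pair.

/e/ (mid front unrounded tense vowel) and /ɛ/ (mid front unrounded lax vowel) are both [−round], [−low], [−high], [−back], so none of the listed features separates them. (They do differ in [tense], which is not among the given features.) Every other pair in the inventory differs on at least one listed feature.

e, ɛ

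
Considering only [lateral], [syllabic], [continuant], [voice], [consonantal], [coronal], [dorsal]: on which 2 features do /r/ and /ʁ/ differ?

[coronal], [dorsal]

/r/ is the alveolar trill and /ʁ/ is the voiced uvular fricative. Both are [−lateral], [−syllabic], [+continuant], [+voice], [+consonantal]. /r/ is [+coronal] while /ʁ/ is [−coronal]; /r/ is [−dorsal] while /ʁ/ is [+dorsal], so the distinguishing features are [coronal], [dorsal].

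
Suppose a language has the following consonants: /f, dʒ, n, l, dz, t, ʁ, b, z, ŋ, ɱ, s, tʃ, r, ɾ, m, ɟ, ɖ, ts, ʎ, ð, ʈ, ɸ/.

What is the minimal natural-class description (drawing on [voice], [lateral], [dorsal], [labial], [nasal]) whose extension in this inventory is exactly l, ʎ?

/l, ʎ/ are exactly the [+lateral] segments in the inventory, so a single feature suffices.

[+lateral]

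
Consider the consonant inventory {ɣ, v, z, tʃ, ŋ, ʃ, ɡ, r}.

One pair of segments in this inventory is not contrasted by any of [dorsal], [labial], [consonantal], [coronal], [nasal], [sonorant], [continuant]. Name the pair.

On the given features, /z/ and /ʃ/ have an identical profile: [-dorsal], [-labial], [+consonantal], [+coronal], [-nasal], [-sonorant], [+continuant]. No other two segments in the inventory coincide on all 7 features. (They do differ in [voice], [anterior] and [distributed], which are not among the given features.)

z, ʃ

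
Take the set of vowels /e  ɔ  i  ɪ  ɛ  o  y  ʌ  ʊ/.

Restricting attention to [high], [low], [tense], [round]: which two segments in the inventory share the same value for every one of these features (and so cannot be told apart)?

/ʌ/ (mid back unrounded lax vowel) and /ɛ/ (mid front unrounded lax vowel) are both [-high], [-low], [-tense], [-round], so none of the listed features separates them. (They do differ in [back], which is not among the given features.) Every other pair in the inventory differs on at least one listed feature.

ʌ, ɛ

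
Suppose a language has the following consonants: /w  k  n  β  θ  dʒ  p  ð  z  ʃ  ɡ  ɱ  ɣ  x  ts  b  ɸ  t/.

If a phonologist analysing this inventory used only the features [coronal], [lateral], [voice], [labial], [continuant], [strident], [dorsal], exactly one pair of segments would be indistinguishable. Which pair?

b, ɱ

/b/ (voiced bilabial stop) and /ɱ/ (labiodental nasal) are both [-coronal], [-lateral], [+voice], [+labial], [-continuant], [-strident], [-dorsal], so none of the listed features separates them. (They do differ in [sonorant] and [nasal], which are not among the given features.) Every other pair in the inventory differs on at least one listed feature.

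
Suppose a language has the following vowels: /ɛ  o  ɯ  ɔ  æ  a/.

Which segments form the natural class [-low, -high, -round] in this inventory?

ɛ

The [-low] segments are /ɛ, o, ɯ, ɔ/.
Intersecting with [-high] gives /ɛ, o, ɔ/.
Of those, [-round] leaves /ɛ/.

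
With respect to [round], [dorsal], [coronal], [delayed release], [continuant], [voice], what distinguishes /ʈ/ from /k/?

The two segments share [-round], [-delayed release], [-continuant], [-voice]. The only features from the list on which they differ: /ʈ/ is [+coronal] while /k/ is [-coronal]; /ʈ/ is [-dorsal] while /k/ is [+dorsal].

[coronal], [dorsal]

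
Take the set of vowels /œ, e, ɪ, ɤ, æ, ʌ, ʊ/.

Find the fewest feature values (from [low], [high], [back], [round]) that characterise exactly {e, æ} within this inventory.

[−high, −back, −round]

/e, æ/ are all [−high], [−back], [−round], and no other segment in the inventory matches all three values. Dropping any one of them over-generates: [−back, −round] alone would also admit /ɪ/; [−high, −round] alone would also admit /ɤ, ʌ/; [−high, −back] alone would also admit /œ/. No other combination of two listed features picks out exactly this set either, so fewer than three features will not do.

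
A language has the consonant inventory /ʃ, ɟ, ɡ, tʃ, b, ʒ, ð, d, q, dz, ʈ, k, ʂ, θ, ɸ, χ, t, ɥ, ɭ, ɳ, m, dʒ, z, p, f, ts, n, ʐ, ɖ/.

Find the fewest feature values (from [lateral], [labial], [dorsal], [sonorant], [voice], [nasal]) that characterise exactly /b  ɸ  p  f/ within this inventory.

The class [−sonorant], [+labial] has exactly /b, ɸ, p, f/ as its extension in this inventory. No smaller conjunction from the listed features achieves this: [+labial] alone would also admit /ɥ, m/; [−sonorant] alone would also admit /ʃ, ɟ, ɡ, tʃ, …/; and checking the remaining single features turns up none with this extension.

[−sonorant, +labial]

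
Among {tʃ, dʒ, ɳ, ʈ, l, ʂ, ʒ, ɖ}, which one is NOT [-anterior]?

/l/ is the alveolar lateral approximant, which is [+anterior]; the rest — /ʈ, ɖ, tʃ, ʂ, ʒ, ɳ, dʒ/ — are [-anterior].

l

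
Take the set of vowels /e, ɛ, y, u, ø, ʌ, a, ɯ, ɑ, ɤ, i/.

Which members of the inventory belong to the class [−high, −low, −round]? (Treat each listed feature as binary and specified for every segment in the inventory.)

Among the inventory, the [−high] segments are /e, ɛ, ø, ʌ, a, ɑ, ɤ/.
Within that set, [−low] gives /e, ɛ, ø, ʌ, ɤ/.
Among these, [−round] leaves /e, ɛ, ʌ, ɤ/.

e, ɛ, ʌ, ɤ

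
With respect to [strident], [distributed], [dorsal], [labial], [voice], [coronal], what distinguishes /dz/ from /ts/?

[voice]

/dz/ (voiced alveolar affricate) and /ts/ (voiceless alveolar affricate) agree on [+strident], [−distributed], [−dorsal], [−labial], [+coronal]. They differ on [voice] (/dz/ [+], /ts/ [−]).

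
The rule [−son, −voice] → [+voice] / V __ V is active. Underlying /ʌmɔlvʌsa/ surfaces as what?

The only segment in the rule's environment that also matches [−son, −voice] is /s/. Applying [+voice] turns the voiceless alveolar fricative into /z/ (voiced alveolar fricative), giving [ʌmɔlvʌza].

[ʌmɔlvʌza]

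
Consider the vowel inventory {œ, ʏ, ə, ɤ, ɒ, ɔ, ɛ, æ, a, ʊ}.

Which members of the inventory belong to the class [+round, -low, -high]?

œ, ɔ

Checking each segment against [+round], [-low], [-high]: /œ/ (mid front rounded lax vowel), /ɔ/ (mid back rounded lax vowel) satisfy every feature; every other segment in the inventory fails at least one.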